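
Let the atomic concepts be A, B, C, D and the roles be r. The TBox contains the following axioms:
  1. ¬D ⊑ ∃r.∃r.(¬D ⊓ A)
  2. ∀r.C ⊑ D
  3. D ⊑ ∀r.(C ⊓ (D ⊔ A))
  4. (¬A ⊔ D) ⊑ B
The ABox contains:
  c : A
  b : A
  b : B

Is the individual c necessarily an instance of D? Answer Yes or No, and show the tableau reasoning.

1. c : D?  L(c) = {A} ∪ {¬D}
   apply at c: ¬D⊑∃r.∃r.(¬D ⊓ A)
   open: L(c) ⊇ {A, ¬D, ∃r.¬C, ∃r.∃r.(¬D ⊓ A)} (+ ∃-successors) — c ∉ D possible
2. Hence c : D: not entailed.

No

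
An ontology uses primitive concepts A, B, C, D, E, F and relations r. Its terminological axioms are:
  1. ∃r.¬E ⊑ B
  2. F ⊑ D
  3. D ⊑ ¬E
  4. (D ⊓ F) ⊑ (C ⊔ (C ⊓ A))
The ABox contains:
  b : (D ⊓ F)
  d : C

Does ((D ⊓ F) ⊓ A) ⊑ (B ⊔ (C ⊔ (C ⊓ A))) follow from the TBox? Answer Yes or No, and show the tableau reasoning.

1. ((D ⊓ F) ⊓ A) ⊑ (B ⊔ (C ⊔ (C ⊓ A)))  ⇔  (((D ⊓ F) ⊓ A) ⊓ (¬B ⊓ (¬C ⊓ (¬C ⊔ ¬A)))) unsat w.r.t. T
   all branches close; clash {B, ¬B} at x₀
2. Hence ((D ⊓ F) ⊓ A) ⊑ (B ⊔ (C ⊔ (C ⊓ A))): entailed.

Yes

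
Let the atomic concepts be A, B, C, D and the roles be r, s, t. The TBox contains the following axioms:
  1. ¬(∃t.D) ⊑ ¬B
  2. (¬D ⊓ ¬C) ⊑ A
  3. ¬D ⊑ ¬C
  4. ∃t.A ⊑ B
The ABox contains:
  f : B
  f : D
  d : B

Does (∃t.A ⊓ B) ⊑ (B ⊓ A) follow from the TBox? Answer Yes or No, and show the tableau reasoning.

1. (∃t.A ⊓ B) ⊑ (B ⊓ A)  ⇔  ((∃t.A ⊓ B) ⊓ (¬B ⊔ ¬A)) unsat w.r.t. T
   open: L(x₀) ⊇ {B, D, ¬A, ∃t.A, ∃t.D} (+ ∃-successors)
2. Hence (∃t.A ⊓ B) ⊑ (B ⊓ A): not entailed.

No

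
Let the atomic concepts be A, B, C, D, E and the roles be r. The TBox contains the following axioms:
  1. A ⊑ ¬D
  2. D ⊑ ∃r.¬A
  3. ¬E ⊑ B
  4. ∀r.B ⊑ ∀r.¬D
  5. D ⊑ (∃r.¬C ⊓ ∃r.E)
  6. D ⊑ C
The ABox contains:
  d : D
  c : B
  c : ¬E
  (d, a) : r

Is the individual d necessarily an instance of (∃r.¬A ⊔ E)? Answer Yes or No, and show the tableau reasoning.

1. d : (∃r.¬A ⊔ E)?  L(d) = {D} ∪ {(∀r.A ⊓ ¬E)}
   clash {D, ¬D} at d — d ∈ (∃r.¬A ⊔ E)
2. Hence d : (∃r.¬A ⊔ E): entailed.

Yes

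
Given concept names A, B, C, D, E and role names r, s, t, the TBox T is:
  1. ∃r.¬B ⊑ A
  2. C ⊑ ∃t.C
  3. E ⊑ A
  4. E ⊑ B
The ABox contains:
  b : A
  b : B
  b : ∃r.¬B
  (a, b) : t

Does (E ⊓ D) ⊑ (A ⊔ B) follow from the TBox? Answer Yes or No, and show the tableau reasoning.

Yes

1. (E ⊓ D) ⊑ (A ⊔ B)  ⇔  ((E ⊓ D) ⊓ (¬A ⊓ ¬B)) unsat w.r.t. T
   all branches close; clash {A, ¬A} at x₀
2. Hence (E ⊓ D) ⊑ (A ⊔ B): entailed.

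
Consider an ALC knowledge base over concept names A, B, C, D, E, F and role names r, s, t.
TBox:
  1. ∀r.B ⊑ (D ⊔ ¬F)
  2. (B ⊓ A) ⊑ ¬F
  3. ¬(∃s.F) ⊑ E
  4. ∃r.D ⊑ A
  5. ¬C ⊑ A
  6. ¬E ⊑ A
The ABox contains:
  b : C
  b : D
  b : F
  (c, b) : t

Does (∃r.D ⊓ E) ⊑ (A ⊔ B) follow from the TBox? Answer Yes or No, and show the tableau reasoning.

Yes

1. (∃r.D ⊓ E) ⊑ (A ⊔ B)  ⇔  ((∃r.D ⊓ E) ⊓ (¬A ⊓ ¬B)) unsat w.r.t. T
   all branches close; clash {A, ¬A} at x₀
2. Hence (∃r.D ⊓ E) ⊑ (A ⊔ B): entailed.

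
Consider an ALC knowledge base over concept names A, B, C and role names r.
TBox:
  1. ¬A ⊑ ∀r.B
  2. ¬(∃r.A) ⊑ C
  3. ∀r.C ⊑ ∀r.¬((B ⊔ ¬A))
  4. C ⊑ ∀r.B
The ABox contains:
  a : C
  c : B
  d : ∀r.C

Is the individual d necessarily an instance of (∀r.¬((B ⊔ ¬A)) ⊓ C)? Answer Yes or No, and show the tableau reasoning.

1. d : (∀r.¬((B ⊔ ¬A)) ⊓ C)?  L(d) = {∀r.C} ∪ {(∃r.(B ⊔ ¬A) ⊔ ¬C)}
   apply at d: ∀r.C⊑∀r.¬((B ⊔ ¬A))
   open: L(d) ⊇ {A, ¬C, ∀r.(¬B ⊓ A), ∀r.C, ∃r.A} (+ ∃-successors) — d ∉ (∀r.¬((B ⊔ ¬A)) ⊓ C) possible
2. Hence d : (∀r.¬((B ⊔ ¬A)) ⊓ C): not entailed.

No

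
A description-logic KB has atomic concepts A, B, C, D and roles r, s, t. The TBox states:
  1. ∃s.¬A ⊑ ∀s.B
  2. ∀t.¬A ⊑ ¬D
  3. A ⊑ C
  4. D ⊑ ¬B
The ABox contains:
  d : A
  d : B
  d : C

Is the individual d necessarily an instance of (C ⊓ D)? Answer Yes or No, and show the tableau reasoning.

No

1. d : (C ⊓ D)?  L(d) = {A, B, C} ∪ {(¬C ⊔ ¬D)}
   open: L(d) ⊇ {A, B, C, ¬D, ∀s.A} — d ∉ (C ⊓ D) possible
2. Hence d : (C ⊓ D): not entailed.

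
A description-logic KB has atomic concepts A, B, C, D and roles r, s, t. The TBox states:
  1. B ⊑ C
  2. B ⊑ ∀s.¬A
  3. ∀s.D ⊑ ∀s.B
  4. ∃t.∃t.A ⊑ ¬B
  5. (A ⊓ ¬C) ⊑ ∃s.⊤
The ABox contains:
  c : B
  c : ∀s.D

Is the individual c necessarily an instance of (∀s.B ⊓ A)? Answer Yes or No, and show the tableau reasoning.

1. c : (∀s.B ⊓ A)?  L(c) = {B, ∀s.D} ∪ {(∃s.¬B ⊔ ¬A)}
   apply at c: B⊑C; B⊑∀s.¬A; ∀s.D⊑∀s.B
   open: L(c) ⊇ {B, C, ¬A, ∀s.B, ∀s.D, …} — c ∉ (∀s.B ⊓ A) possible
2. Hence c : (∀s.B ⊓ A): not entailed.

No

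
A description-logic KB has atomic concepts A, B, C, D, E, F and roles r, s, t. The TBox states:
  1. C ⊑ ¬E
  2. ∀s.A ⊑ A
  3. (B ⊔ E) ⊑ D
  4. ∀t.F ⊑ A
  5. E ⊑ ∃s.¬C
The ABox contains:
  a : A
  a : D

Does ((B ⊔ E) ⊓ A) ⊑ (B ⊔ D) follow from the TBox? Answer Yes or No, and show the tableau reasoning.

Yes

1. ((B ⊔ E) ⊓ A) ⊑ (B ⊔ D)  ⇔  (((B ⊔ E) ⊓ A) ⊓ (¬B ⊓ ¬D)) unsat w.r.t. T
   all branches close; clash {E, ¬E} at x₀
2. Hence ((B ⊔ E) ⊓ A) ⊑ (B ⊔ D): entailed.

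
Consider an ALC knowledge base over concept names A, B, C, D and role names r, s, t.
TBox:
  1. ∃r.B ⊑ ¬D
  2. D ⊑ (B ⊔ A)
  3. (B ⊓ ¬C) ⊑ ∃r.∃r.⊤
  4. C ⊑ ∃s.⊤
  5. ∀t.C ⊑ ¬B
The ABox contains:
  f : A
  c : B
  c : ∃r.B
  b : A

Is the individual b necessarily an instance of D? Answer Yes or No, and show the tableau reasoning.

1. b : D?  L(b) = {A} ∪ {¬D}
   open: L(b) ⊇ {A, ¬B, ¬C, ¬D} — b ∉ D possible
2. Hence b : D: not entailed.

No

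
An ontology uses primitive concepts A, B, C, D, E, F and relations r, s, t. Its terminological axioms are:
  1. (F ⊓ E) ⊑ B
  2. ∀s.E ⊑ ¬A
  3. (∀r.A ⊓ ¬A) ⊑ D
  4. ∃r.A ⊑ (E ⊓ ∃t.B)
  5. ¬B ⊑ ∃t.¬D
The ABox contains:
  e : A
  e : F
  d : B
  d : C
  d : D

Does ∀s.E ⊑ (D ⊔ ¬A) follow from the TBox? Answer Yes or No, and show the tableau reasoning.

Yes

1. ∀s.E ⊑ (D ⊔ ¬A)  ⇔  (∀s.E ⊓ (¬D ⊓ A)) unsat w.r.t. T
   all branches close; clash {A, ¬A} at x₀
2. Hence ∀s.E ⊑ (D ⊔ ¬A): entailed.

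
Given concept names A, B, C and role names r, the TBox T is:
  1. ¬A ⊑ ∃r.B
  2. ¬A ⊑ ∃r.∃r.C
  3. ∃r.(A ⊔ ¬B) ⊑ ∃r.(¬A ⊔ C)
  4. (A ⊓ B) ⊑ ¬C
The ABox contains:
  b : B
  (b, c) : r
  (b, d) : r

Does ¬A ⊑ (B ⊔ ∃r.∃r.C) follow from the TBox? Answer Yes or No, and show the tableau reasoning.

1. ¬A ⊑ (B ⊔ ∃r.∃r.C)  ⇔  (¬A ⊓ (¬B ⊓ ∀r.∀r.¬C)) unsat w.r.t. T
   all branches close; clash {C, ¬C} at an ∃-successor
2. Hence ¬A ⊑ (B ⊔ ∃r.∃r.C): entailed.

Yes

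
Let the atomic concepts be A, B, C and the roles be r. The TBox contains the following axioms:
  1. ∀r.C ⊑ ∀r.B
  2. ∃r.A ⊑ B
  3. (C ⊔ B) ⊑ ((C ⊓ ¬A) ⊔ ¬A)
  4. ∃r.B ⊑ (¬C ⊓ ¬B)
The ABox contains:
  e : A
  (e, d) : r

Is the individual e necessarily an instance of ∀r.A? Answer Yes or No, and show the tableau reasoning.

1. e : ∀r.A?  L(e) = {A} ∪ {∃r.¬A}
   open: L(e) ⊇ {A, ¬B, ¬C, ∀r.¬A, ∀r.¬B, …} (+ ∃-successors) — e ∉ ∀r.A possible
2. Hence e : ∀r.A: not entailed.

No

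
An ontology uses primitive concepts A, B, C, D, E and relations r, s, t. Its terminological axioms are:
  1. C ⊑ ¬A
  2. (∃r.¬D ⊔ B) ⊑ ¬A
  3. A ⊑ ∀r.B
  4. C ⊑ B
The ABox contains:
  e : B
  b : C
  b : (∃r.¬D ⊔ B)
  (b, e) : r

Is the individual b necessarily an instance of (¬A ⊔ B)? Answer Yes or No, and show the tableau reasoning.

1. b : (¬A ⊔ B)?  L(b) = {C, (∃r.¬D ⊔ B)} ∪ {(A ⊓ ¬B)}
   clash {B, ¬B} at b — b ∈ (¬A ⊔ B)
2. Hence b : (¬A ⊔ B): entailed.

Yes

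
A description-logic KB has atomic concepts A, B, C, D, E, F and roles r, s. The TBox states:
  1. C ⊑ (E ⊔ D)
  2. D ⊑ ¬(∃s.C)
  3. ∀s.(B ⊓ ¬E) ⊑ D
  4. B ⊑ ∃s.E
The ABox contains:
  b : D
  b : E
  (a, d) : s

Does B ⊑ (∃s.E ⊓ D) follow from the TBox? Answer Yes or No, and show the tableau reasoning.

No

1. B ⊑ (∃s.E ⊓ D)  ⇔  (B ⊓ (∀s.¬E ⊔ ¬D)) unsat w.r.t. T
   apply at x₀: B⊑∃s.E
   open: L(x₀) ⊇ {B, ¬C, ¬D, ∃s.(¬B ⊔ E), ∃s.E} (+ ∃-successors)
2. Hence B ⊑ (∃s.E ⊓ D): not entailed.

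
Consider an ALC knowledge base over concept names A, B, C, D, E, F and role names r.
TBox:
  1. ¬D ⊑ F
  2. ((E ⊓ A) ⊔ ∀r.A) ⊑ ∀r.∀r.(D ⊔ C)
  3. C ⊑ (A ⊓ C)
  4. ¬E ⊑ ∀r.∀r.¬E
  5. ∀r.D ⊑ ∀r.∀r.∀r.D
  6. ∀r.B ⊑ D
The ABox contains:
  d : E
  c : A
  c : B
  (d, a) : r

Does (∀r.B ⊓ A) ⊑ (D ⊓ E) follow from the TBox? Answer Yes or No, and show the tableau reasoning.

1. (∀r.B ⊓ A) ⊑ (D ⊓ E)  ⇔  ((∀r.B ⊓ A) ⊓ (¬D ⊔ ¬E)) unsat w.r.t. T
   apply at x₀: ∀r.B⊑D
   open: L(x₀) ⊇ {A, D, ¬C, ¬E, ∀r.B, …} (+ ∃-successors)
2. Hence (∀r.B ⊓ A) ⊑ (D ⊓ E): not entailed.

No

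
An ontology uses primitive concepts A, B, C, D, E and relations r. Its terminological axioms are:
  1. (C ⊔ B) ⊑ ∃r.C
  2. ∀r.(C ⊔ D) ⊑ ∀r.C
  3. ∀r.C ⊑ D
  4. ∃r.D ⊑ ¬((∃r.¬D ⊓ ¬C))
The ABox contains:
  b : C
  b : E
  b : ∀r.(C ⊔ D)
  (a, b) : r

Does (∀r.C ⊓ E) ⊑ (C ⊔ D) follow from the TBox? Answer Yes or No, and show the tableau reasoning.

1. (∀r.C ⊓ E) ⊑ (C ⊔ D)  ⇔  ((∀r.C ⊓ E) ⊓ (¬C ⊓ ¬D)) unsat w.r.t. T
   all branches close; clash {C, ¬C} at x₀
2. Hence (∀r.C ⊓ E) ⊑ (C ⊔ D): entailed.

Yes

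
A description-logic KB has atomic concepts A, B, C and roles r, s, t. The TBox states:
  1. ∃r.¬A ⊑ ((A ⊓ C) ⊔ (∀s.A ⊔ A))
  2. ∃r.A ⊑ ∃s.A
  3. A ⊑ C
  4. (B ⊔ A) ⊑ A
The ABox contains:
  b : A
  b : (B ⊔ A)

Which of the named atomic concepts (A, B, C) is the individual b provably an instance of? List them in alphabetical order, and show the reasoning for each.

{A, C}

1. b : A?  L(b) = {A, (B ⊔ A)} ∪ {¬A}
   clash {A, ¬A} at b — b ∈ A
2. b : B?  L(b) = {A, (B ⊔ A)} ∪ {¬B}
   apply at b: A⊑C
   open: L(b) ⊇ {A, C, ¬B, ∀r.A, ∀r.¬A} — b ∉ B possible
3. b : C?  L(b) = {A, (B ⊔ A)} ∪ {¬C}
   clash {C, ¬C} at b — b ∈ C
4. Entailed for b: {A, C}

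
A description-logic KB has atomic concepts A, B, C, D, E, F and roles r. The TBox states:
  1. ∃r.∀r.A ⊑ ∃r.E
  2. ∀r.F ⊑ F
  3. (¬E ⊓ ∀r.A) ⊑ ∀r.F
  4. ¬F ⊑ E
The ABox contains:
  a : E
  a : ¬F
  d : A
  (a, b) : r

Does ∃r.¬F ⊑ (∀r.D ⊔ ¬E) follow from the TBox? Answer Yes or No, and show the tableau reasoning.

No

1. ∃r.¬F ⊑ (∀r.D ⊔ ¬E)  ⇔  (∃r.¬F ⊓ (∃r.¬D ⊓ E)) unsat w.r.t. T
   open: L(x₀) ⊇ {E, ∀r.∃r.¬A, ∃r.¬D, ∃r.¬F} (+ ∃-successors)
2. Hence ∃r.¬F ⊑ (∀r.D ⊔ ¬E): not entailed.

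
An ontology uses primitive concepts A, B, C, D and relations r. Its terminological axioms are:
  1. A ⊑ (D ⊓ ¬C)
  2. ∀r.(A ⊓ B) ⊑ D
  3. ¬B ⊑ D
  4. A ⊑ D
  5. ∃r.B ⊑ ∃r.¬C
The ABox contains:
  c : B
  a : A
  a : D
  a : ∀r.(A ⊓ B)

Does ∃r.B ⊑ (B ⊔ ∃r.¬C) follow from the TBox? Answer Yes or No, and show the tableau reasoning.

1. ∃r.B ⊑ (B ⊔ ∃r.¬C)  ⇔  (∃r.B ⊓ (¬B ⊓ ∀r.C)) unsat w.r.t. T
   all branches close; clash {C, ¬C} at an ∃-successor
2. Hence ∃r.B ⊑ (B ⊔ ∃r.¬C): entailed.

Yes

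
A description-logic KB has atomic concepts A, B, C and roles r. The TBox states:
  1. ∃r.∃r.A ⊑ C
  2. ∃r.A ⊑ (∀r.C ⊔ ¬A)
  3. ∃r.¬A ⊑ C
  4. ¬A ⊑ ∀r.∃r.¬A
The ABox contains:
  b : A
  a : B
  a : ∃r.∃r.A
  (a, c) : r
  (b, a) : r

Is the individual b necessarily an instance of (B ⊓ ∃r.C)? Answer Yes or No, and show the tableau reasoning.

1. b : (B ⊓ ∃r.C)?  L(b) = {A} ∪ {(¬B ⊔ ∀r.¬C)}
   open: L(b) ⊇ {A, ¬B, ∀r.A, ∀r.C, ∀r.∀r.¬A} — b ∉ (B ⊓ ∃r.C) possible
2. Hence b : (B ⊓ ∃r.C): not entailed.

No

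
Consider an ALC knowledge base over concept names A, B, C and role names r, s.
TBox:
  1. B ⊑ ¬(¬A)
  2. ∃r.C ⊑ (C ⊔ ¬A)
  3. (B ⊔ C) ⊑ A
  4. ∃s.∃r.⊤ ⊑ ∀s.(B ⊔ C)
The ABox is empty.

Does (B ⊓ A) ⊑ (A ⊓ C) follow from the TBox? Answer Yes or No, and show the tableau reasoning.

No

1. (B ⊓ A) ⊑ (A ⊓ C)  ⇔  ((B ⊓ A) ⊓ (¬A ⊔ ¬C)) unsat w.r.t. T
   open: L(x₀) ⊇ {A, B, ¬C, ∀r.¬C, ∀s.∀r.⊥}
2. Hence (B ⊓ A) ⊑ (A ⊓ C): not entailed.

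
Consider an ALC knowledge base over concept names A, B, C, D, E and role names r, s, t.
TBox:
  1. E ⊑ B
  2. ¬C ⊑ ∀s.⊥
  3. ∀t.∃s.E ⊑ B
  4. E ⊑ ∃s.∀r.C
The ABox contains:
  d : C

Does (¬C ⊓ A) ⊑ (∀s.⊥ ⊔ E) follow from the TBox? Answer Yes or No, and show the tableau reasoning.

1. (¬C ⊓ A) ⊑ (∀s.⊥ ⊔ E)  ⇔  ((¬C ⊓ A) ⊓ (∃s.⊤ ⊓ ¬E)) unsat w.r.t. T
   all branches close; clash ⊥ at an ∃-successor
2. Hence (¬C ⊓ A) ⊑ (∀s.⊥ ⊔ E): entailed.

Yes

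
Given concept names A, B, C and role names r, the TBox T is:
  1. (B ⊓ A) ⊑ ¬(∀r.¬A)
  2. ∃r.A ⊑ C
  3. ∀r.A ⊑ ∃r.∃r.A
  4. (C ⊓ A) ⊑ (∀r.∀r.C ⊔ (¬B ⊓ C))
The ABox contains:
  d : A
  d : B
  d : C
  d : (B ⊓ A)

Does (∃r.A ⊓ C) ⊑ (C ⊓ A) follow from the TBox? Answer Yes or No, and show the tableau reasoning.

1. (∃r.A ⊓ C) ⊑ (C ⊓ A)  ⇔  ((∃r.A ⊓ C) ⊓ (¬C ⊔ ¬A)) unsat w.r.t. T
   open: L(x₀) ⊇ {C, ¬A, ∃r.A, ∃r.¬A} (+ ∃-successors)
2. Hence (∃r.A ⊓ C) ⊑ (C ⊓ A): not entailed.

No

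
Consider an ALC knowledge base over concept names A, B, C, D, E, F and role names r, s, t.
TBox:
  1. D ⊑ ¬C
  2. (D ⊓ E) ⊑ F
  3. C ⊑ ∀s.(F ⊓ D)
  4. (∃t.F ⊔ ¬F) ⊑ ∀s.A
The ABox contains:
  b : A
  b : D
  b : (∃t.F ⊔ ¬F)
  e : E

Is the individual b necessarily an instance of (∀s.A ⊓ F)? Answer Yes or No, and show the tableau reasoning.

1. b : (∀s.A ⊓ F)?  L(b) = {A, D, (∃t.F ⊔ ¬F)} ∪ {(∃s.¬A ⊔ ¬F)}
   apply at b: D⊑¬C; (∃t.F ⊔ ¬F)⊑∀s.A
   open: L(b) ⊇ {A, D, ¬C, ¬E, ¬F, …} (+ ∃-successors) — b ∉ (∀s.A ⊓ F) possible
2. Hence b : (∀s.A ⊓ F): not entailed.

No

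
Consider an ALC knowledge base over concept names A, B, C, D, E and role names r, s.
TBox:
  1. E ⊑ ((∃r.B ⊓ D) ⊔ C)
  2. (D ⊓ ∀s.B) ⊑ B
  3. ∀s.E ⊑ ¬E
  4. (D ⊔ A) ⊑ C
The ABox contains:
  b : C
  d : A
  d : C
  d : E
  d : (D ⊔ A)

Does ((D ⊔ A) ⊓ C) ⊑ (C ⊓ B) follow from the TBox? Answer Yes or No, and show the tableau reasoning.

1. ((D ⊔ A) ⊓ C) ⊑ (C ⊓ B)  ⇔  (((D ⊔ A) ⊓ C) ⊓ (¬C ⊔ ¬B)) unsat w.r.t. T
   open: L(x₀) ⊇ {C, D, ¬B, ¬E, ∃s.¬B, …} (+ ∃-successors)
2. Hence ((D ⊔ A) ⊓ C) ⊑ (C ⊓ B): not entailed.

No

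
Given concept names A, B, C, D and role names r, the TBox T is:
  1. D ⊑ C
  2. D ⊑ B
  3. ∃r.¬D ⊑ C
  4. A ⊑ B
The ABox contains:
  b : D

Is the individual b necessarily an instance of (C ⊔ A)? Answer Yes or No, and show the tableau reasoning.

Yes

1. b : (C ⊔ A)?  L(b) = {D} ∪ {(¬C ⊓ ¬A)}
   clash {C, ¬C} at b — b ∈ (C ⊔ A)
2. Hence b : (C ⊔ A): entailed.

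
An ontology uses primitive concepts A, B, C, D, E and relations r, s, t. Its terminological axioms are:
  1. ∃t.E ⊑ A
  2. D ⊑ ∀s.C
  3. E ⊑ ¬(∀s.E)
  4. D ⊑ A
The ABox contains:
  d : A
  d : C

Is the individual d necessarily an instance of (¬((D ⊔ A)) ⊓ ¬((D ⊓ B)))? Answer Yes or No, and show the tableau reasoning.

No

1. d : (¬((D ⊔ A)) ⊓ ¬((D ⊓ B)))?  L(d) = {A, C} ∪ {((D ⊔ A) ⊔ (D ⊓ B))}
   open: L(d) ⊇ {A, C, ¬D, ¬E} — d ∉ (¬((D ⊔ A)) ⊓ ¬((D ⊓ B))) possible
2. Hence d : (¬((D ⊔ A)) ⊓ ¬((D ⊓ B))): not entailed.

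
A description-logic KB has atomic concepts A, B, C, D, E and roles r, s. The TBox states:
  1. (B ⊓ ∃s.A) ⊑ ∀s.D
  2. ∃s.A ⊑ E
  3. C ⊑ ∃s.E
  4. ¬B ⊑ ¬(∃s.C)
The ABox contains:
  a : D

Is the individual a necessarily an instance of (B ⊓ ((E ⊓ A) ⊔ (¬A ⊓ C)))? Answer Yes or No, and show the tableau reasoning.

1. a : (B ⊓ ((E ⊓ A) ⊔ (¬A ⊓ C)))?  L(a) = {D} ∪ {(¬B ⊔ ((¬E ⊔ ¬A) ⊓ (A ⊔ ¬C)))}
   open: L(a) ⊇ {B, D, ¬C, ¬E, ∀s.¬A} — a ∉ (B ⊓ ((E ⊓ A) ⊔ (¬A ⊓ C))) possible
2. Hence a : (B ⊓ ((E ⊓ A) ⊔ (¬A ⊓ C))): not entailed.

No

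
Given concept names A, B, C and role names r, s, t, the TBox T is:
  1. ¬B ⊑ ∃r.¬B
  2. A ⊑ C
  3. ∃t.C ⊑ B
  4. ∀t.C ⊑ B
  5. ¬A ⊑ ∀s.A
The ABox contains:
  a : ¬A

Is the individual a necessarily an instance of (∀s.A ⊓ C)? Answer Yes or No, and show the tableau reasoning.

1. a : (∀s.A ⊓ C)?  L(a) = {¬A} ∪ {(∃s.¬A ⊔ ¬C)}
   apply at a: ¬A⊑∀s.A
   open: L(a) ⊇ {B, ¬A, ¬C, ∀s.A} — a ∉ (∀s.A ⊓ C) possible
2. Hence a : (∀s.A ⊓ C): not entailed.

No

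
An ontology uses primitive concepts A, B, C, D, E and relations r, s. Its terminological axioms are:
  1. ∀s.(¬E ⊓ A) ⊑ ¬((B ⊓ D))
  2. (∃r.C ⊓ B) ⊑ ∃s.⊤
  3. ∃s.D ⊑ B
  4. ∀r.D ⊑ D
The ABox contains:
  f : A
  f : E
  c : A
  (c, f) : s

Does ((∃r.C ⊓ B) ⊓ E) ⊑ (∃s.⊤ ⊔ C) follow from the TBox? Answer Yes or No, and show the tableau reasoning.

1. ((∃r.C ⊓ B) ⊓ E) ⊑ (∃s.⊤ ⊔ C)  ⇔  (((∃r.C ⊓ B) ⊓ E) ⊓ (∀s.⊥ ⊓ ¬C)) unsat w.r.t. T
   all branches close; clash {D, ¬D} at x₀
2. Hence ((∃r.C ⊓ B) ⊓ E) ⊑ (∃s.⊤ ⊔ C): entailed.

Yes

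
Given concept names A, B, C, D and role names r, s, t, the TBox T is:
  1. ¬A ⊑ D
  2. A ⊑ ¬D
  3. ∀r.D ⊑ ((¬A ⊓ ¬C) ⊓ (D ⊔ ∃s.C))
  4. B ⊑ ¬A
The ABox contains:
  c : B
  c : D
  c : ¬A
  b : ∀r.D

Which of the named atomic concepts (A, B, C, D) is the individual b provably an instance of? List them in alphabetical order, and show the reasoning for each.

{D}

1. b : A?  L(b) = {∀r.D} ∪ {¬A}
   apply at b: ¬A⊑D; ∀r.D⊑((¬A ⊓ ¬C) ⊓ (D ⊔ ∃s.C))
   open: L(b) ⊇ {D, ¬A, ¬C, ∀r.D} — b ∉ A possible
2. b : B?  L(b) = {∀r.D} ∪ {¬B}
   apply at b: ∀r.D⊑((¬A ⊓ ¬C) ⊓ (D ⊔ ∃s.C))
   open: L(b) ⊇ {D, ¬A, ¬B, ¬C, ∀r.D} — b ∉ B possible
3. b : C?  L(b) = {∀r.D} ∪ {¬C}
   apply at b: ∀r.D⊑((¬A ⊓ ¬C) ⊓ (D ⊔ ∃s.C))
   open: L(b) ⊇ {D, ¬A, ¬C, ∀r.D} — b ∉ C possible
4. b : D?  L(b) = {∀r.D} ∪ {¬D}
   clash {D, ¬D} at b — b ∈ D
5. Entailed for b: {D}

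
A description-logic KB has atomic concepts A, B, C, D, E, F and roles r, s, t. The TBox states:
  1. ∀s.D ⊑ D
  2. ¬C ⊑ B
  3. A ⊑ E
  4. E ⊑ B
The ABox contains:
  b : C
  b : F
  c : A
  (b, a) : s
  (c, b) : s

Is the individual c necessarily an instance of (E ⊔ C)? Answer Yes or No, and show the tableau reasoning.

Yes

1. c : (E ⊔ C)?  L(c) = {A} ∪ {(¬E ⊓ ¬C)}
   clash {E, ¬E} at c — c ∈ (E ⊔ C)
2. Hence c : (E ⊔ C): entailed.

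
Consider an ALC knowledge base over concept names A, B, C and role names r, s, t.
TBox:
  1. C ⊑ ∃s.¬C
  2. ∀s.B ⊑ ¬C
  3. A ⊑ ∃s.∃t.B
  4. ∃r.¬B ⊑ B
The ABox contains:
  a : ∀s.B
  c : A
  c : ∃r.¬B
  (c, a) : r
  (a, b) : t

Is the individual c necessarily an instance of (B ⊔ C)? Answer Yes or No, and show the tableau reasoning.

1. c : (B ⊔ C)?  L(c) = {A, ∃r.¬B} ∪ {(¬B ⊓ ¬C)}
   clash {B, ¬B} at c — c ∈ (B ⊔ C)
2. Hence c : (B ⊔ C): entailed.

Yes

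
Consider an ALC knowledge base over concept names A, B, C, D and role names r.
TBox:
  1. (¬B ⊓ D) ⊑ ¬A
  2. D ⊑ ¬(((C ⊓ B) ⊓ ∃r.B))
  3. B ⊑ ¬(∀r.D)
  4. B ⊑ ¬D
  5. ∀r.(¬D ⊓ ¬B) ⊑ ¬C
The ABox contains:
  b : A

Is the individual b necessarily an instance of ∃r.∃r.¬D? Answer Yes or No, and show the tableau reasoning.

1. b : ∃r.∃r.¬D?  L(b) = {A} ∪ {∀r.∀r.D}
   open: L(b) ⊇ {A, ¬B, ¬D, ∀r.∀r.D, ∃r.(D ⊔ B)} (+ ∃-successors) — b ∉ ∃r.∃r.¬D possible
2. Hence b : ∃r.∃r.¬D: not entailed.

No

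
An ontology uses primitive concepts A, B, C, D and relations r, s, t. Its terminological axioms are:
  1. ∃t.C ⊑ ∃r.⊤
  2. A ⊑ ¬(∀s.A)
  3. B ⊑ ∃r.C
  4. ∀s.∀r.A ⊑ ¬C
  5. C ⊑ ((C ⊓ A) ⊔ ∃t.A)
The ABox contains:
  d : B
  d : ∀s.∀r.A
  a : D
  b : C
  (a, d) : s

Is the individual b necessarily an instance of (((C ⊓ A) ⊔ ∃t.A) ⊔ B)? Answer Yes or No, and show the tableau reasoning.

Yes

1. b : (((C ⊓ A) ⊔ ∃t.A) ⊔ B)?  L(b) = {C} ∪ {(((¬C ⊔ ¬A) ⊓ ∀t.¬A) ⊓ ¬B)}
   clash {C, ¬C} at b — b ∈ (((C ⊓ A) ⊔ ∃t.A) ⊔ B)
2. Hence b : (((C ⊓ A) ⊔ ∃t.A) ⊔ B): entailed.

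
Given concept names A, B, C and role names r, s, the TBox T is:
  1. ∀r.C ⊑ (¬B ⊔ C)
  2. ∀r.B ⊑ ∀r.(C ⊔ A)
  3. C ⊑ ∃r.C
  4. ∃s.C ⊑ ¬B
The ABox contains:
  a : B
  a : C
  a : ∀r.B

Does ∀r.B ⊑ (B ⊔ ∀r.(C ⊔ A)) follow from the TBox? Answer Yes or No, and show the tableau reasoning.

1. ∀r.B ⊑ (B ⊔ ∀r.(C ⊔ A))  ⇔  (∀r.B ⊓ (¬B ⊓ ∃r.(¬C ⊓ ¬A))) unsat w.r.t. T
   all branches close; clash {A, ¬A} at an ∃-successor
2. Hence ∀r.B ⊑ (B ⊔ ∀r.(C ⊔ A)): entailed.

Yes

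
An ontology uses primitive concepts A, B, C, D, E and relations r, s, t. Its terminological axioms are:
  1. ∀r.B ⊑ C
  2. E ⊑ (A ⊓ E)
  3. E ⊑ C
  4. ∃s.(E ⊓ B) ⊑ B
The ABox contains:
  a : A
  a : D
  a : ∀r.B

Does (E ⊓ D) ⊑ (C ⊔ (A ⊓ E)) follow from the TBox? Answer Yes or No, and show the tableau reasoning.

1. (E ⊓ D) ⊑ (C ⊔ (A ⊓ E))  ⇔  ((E ⊓ D) ⊓ (¬C ⊓ (¬A ⊔ ¬E))) unsat w.r.t. T
   all branches close; clash {E, ¬E} at x₀
2. Hence (E ⊓ D) ⊑ (C ⊔ (A ⊓ E)): entailed.

Yes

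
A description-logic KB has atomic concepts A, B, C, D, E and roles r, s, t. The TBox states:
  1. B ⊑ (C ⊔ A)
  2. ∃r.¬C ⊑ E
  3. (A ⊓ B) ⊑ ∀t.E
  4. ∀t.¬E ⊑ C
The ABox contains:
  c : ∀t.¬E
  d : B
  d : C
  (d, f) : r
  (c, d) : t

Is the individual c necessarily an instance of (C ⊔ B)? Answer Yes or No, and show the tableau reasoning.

Yes

1. c : (C ⊔ B)?  L(c) = {∀t.¬E} ∪ {(¬C ⊓ ¬B)}
   clash {C, ¬C} at c — c ∈ (C ⊔ B)
2. Hence c : (C ⊔ B): entailed.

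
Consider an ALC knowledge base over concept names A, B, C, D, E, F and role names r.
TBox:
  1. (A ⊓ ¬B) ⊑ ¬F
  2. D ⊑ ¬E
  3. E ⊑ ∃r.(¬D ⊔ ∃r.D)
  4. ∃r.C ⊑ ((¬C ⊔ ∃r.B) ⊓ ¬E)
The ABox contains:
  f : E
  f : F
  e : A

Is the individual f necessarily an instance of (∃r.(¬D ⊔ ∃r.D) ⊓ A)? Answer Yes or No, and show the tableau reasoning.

1. f : (∃r.(¬D ⊔ ∃r.D) ⊓ A)?  L(f) = {E, F} ∪ {(∀r.(D ⊓ ∀r.¬D) ⊔ ¬A)}
   apply at f: E⊑∃r.(¬D ⊔ ∃r.D)
   open: L(f) ⊇ {E, F, ¬A, ¬D, ∀r.¬C, …} (+ ∃-successors) — f ∉ (∃r.(¬D ⊔ ∃r.D) ⊓ A) possible
2. Hence f : (∃r.(¬D ⊔ ∃r.D) ⊓ A): not entailed.

No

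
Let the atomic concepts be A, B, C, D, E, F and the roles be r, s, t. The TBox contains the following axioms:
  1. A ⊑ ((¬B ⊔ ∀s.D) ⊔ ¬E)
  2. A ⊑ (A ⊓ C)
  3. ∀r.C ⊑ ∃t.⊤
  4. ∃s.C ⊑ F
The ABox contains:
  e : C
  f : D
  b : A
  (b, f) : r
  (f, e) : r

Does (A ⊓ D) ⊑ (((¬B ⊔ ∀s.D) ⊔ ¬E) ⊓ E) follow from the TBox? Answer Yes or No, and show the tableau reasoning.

1. (A ⊓ D) ⊑ (((¬B ⊔ ∀s.D) ⊔ ¬E) ⊓ E)  ⇔  ((A ⊓ D) ⊓ (((B ⊓ ∃s.¬D) ⊓ E) ⊔ ¬E)) unsat w.r.t. T
   apply at x₀: A⊑((¬B ⊔ ∀s.D) ⊔ ¬E); A⊑(A ⊓ C)
   open: L(x₀) ⊇ {A, C, D, ¬B, ¬E, …} (+ ∃-successors)
2. Hence (A ⊓ D) ⊑ (((¬B ⊔ ∀s.D) ⊔ ¬E) ⊓ E): not entailed.

No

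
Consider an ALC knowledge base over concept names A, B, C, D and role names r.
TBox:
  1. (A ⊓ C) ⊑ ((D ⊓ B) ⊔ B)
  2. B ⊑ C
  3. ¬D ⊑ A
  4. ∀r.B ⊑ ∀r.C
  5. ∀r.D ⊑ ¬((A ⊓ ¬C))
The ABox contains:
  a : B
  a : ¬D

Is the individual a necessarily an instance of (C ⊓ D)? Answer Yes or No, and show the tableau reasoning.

1. a : (C ⊓ D)?  L(a) = {B, ¬D} ∪ {(¬C ⊔ ¬D)}
   apply at a: B⊑C; ¬D⊑A
   open: L(a) ⊇ {A, B, C, ¬D, ∃r.¬B, …} (+ ∃-successors) — a ∉ (C ⊓ D) possible
2. Hence a : (C ⊓ D): not entailed.

No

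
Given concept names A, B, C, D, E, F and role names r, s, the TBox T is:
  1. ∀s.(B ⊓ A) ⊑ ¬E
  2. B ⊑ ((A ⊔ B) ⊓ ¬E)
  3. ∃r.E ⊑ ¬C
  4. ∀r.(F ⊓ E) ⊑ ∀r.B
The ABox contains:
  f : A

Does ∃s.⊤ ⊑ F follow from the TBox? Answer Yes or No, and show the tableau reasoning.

No

1. ∃s.⊤ ⊑ F  ⇔  (∃s.⊤ ⊓ ¬F) unsat w.r.t. T
   open: L(x₀) ⊇ {¬B, ¬F, ∀r.¬E, ∃r.(¬F ⊔ ¬E), ∃s.(¬B ⊔ ¬A), …} (+ ∃-successors)
2. Hence ∃s.⊤ ⊑ F: not entailed.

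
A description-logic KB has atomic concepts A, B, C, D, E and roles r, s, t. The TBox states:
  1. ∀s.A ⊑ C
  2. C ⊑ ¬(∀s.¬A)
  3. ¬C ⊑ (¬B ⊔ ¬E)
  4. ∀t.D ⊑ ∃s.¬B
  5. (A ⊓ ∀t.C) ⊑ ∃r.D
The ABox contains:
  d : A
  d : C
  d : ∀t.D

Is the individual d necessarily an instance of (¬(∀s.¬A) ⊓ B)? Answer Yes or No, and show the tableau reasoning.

1. d : (¬(∀s.¬A) ⊓ B)?  L(d) = {A, C, ∀t.D} ∪ {(∀s.¬A ⊔ ¬B)}
   apply at d: C⊑¬(∀s.¬A); ∀t.D⊑∃s.¬B
   open: L(d) ⊇ {A, C, ¬B, ∀t.D, ∃s.A, …} (+ ∃-successors) — d ∉ (¬(∀s.¬A) ⊓ B) possible
2. Hence d : (¬(∀s.¬A) ⊓ B): not entailed.

No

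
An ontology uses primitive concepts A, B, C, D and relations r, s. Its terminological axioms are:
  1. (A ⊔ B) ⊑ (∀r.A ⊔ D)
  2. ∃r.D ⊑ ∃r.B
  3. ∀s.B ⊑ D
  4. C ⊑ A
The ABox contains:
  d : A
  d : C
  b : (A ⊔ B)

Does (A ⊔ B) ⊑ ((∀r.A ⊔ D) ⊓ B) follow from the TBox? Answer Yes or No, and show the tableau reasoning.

No

1. (A ⊔ B) ⊑ ((∀r.A ⊔ D) ⊓ B)  ⇔  ((A ⊔ B) ⊓ ((∃r.¬A ⊓ ¬D) ⊔ ¬B)) unsat w.r.t. T
   apply at x₀: (A ⊔ B)⊑(∀r.A ⊔ D)
   open: L(x₀) ⊇ {A, ¬B, ∀r.A, ∀r.¬D, ∃s.¬B} (+ ∃-successors)
2. Hence (A ⊔ B) ⊑ ((∀r.A ⊔ D) ⊓ B): not entailed.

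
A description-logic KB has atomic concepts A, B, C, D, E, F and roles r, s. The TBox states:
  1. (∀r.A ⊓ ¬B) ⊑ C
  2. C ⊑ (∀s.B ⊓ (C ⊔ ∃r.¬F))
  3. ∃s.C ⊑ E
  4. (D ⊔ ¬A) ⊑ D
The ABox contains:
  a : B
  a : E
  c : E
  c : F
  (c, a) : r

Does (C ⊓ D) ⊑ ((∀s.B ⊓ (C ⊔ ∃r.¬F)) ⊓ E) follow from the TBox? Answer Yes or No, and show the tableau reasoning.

No

1. (C ⊓ D) ⊑ ((∀s.B ⊓ (C ⊔ ∃r.¬F)) ⊓ E)  ⇔  ((C ⊓ D) ⊓ ((∃s.¬B ⊔ (¬C ⊓ ∀r.F)) ⊔ ¬E)) unsat w.r.t. T
   apply at x₀: C⊑(∀s.B ⊓ (C ⊔ ∃r.¬F))
   open: L(x₀) ⊇ {C, D, ¬E, ∀s.B, ∀s.¬C}
2. Hence (C ⊓ D) ⊑ ((∀s.B ⊓ (C ⊔ ∃r.¬F)) ⊓ E): not entailed.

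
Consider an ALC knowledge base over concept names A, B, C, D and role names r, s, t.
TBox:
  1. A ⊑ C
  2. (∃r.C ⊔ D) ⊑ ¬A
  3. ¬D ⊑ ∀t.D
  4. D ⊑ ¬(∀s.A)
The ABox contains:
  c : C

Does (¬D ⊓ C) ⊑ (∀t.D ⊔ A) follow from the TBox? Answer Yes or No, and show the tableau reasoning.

Yes

1. (¬D ⊓ C) ⊑ (∀t.D ⊔ A)  ⇔  ((¬D ⊓ C) ⊓ (∃t.¬D ⊓ ¬A)) unsat w.r.t. T
   all branches close; clash {D, ¬D} at an ∃-successor
2. Hence (¬D ⊓ C) ⊑ (∀t.D ⊔ A): entailed.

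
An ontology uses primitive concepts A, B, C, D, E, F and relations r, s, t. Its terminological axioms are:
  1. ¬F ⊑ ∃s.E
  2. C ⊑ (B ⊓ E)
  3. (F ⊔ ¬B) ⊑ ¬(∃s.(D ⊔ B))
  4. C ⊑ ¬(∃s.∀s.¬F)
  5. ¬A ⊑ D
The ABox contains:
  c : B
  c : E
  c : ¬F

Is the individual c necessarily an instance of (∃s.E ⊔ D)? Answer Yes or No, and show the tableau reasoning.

Yes

1. c : (∃s.E ⊔ D)?  L(c) = {B, E, ¬F} ∪ {(∀s.¬E ⊓ ¬D)}
   clash {D, ¬D} at c — c ∈ (∃s.E ⊔ D)
2. Hence c : (∃s.E ⊔ D): entailed.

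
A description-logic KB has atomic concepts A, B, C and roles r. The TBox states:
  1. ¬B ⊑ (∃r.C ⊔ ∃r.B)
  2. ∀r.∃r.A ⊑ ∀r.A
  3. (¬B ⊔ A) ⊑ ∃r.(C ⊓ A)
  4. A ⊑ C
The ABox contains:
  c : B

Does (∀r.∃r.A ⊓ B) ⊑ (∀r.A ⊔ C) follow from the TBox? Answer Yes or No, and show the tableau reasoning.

Yes

1. (∀r.∃r.A ⊓ B) ⊑ (∀r.A ⊔ C)  ⇔  ((∀r.∃r.A ⊓ B) ⊓ (∃r.¬A ⊓ ¬C)) unsat w.r.t. T
   all branches close; clash {C, ¬C} at x₀
2. Hence (∀r.∃r.A ⊓ B) ⊑ (∀r.A ⊔ C): entailed.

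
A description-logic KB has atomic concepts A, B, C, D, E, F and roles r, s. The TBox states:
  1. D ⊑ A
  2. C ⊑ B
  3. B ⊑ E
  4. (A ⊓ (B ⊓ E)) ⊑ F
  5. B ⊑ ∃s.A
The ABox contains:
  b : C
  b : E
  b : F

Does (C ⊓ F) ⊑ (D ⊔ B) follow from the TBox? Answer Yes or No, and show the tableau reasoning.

Yes

1. (C ⊓ F) ⊑ (D ⊔ B)  ⇔  ((C ⊓ F) ⊓ (¬D ⊓ ¬B)) unsat w.r.t. T
   all branches close; clash {B, ¬B} at x₀
2. Hence (C ⊓ F) ⊑ (D ⊔ B): entailed.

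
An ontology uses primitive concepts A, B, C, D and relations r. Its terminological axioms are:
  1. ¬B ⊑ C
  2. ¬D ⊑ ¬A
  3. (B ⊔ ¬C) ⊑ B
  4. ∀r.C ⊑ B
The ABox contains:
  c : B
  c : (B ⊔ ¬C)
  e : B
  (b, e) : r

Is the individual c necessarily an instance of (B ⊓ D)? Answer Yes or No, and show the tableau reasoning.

1. c : (B ⊓ D)?  L(c) = {B, (B ⊔ ¬C)} ∪ {(¬B ⊔ ¬D)}
   open: L(c) ⊇ {B, ¬A, ¬D} — c ∉ (B ⊓ D) possible
2. Hence c : (B ⊓ D): not entailed.

No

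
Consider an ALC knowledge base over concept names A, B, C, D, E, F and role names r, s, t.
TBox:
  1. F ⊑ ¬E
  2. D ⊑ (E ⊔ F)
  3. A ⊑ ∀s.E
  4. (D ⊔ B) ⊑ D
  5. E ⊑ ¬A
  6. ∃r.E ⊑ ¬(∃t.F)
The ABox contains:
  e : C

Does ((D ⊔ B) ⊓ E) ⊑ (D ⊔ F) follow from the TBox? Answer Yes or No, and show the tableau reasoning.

1. ((D ⊔ B) ⊓ E) ⊑ (D ⊔ F)  ⇔  (((D ⊔ B) ⊓ E) ⊓ (¬D ⊓ ¬F)) unsat w.r.t. T
   all branches close; clash {D, ¬D} at x₀
2. Hence ((D ⊔ B) ⊓ E) ⊑ (D ⊔ F): entailed.

Yes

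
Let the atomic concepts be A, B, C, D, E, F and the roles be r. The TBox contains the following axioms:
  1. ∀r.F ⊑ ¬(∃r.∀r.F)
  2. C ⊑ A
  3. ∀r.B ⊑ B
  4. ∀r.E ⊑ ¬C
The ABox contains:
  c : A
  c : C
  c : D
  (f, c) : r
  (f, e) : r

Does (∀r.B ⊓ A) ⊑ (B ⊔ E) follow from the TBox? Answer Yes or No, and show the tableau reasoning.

Yes

1. (∀r.B ⊓ A) ⊑ (B ⊔ E)  ⇔  ((∀r.B ⊓ A) ⊓ (¬B ⊓ ¬E)) unsat w.r.t. T
   all branches close; clash {B, ¬B} at x₀
2. Hence (∀r.B ⊓ A) ⊑ (B ⊔ E): entailed.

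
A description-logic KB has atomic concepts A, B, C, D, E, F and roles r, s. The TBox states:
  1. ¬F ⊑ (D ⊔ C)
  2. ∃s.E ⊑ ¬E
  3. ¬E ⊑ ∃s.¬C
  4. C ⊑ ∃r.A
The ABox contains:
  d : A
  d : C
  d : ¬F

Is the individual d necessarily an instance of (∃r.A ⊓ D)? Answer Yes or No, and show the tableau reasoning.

1. d : (∃r.A ⊓ D)?  L(d) = {A, C, ¬F} ∪ {(∀r.¬A ⊔ ¬D)}
   apply at d: ¬F⊑(D ⊔ C); C⊑∃r.A
   open: L(d) ⊇ {A, C, E, ¬D, ¬F, …} (+ ∃-successors) — d ∉ (∃r.A ⊓ D) possible
2. Hence d : (∃r.A ⊓ D): not entailed.

No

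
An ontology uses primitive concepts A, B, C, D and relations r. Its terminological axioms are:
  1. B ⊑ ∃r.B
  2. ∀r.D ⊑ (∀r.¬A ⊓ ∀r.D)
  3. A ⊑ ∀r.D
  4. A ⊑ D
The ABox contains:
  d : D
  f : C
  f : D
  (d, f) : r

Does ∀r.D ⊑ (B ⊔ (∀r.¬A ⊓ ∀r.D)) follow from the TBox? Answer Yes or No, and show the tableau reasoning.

1. ∀r.D ⊑ (B ⊔ (∀r.¬A ⊓ ∀r.D))  ⇔  (∀r.D ⊓ (¬B ⊓ (∃r.A ⊔ ∃r.¬D))) unsat w.r.t. T
   all branches close; clash {D, ¬D} at an ∃-successor
2. Hence ∀r.D ⊑ (B ⊔ (∀r.¬A ⊓ ∀r.D)): entailed.

Yes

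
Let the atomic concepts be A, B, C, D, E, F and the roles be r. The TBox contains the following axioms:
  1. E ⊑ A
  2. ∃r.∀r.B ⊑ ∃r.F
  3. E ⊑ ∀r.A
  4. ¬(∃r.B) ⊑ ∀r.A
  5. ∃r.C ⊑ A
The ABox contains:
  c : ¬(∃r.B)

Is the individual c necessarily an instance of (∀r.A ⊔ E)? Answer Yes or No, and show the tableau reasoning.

1. c : (∀r.A ⊔ E)?  L(c) = {¬(∃r.B)} ∪ {(∃r.¬A ⊓ ¬E)}
   clash {A, ¬A} at an ∃-successor — c ∈ (∀r.A ⊔ E)
2. Hence c : (∀r.A ⊔ E): entailed.

Yes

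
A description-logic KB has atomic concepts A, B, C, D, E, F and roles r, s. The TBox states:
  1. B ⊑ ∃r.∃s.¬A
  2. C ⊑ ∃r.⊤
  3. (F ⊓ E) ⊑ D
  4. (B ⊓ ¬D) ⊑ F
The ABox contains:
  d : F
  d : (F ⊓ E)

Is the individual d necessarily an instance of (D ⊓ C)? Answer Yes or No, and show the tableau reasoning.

No

1. d : (D ⊓ C)?  L(d) = {F, (F ⊓ E)} ∪ {(¬D ⊔ ¬C)}
   apply at d: (F ⊓ E)⊑D
   open: L(d) ⊇ {D, E, F, ¬B, ¬C} — d ∉ (D ⊓ C) possible
2. Hence d : (D ⊓ C): not entailed.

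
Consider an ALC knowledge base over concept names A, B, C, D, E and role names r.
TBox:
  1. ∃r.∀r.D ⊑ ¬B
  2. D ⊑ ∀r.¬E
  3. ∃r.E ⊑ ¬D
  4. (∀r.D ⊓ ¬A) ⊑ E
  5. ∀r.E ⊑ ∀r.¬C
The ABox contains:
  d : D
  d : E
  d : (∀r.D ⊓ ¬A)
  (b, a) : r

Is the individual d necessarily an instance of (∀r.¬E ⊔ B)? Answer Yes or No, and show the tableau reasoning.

1. d : (∀r.¬E ⊔ B)?  L(d) = {D, E, (∀r.D ⊓ ¬A)} ∪ {(∃r.E ⊓ ¬B)}
   clash {E, ¬E} at an ∃-successor — d ∈ (∀r.¬E ⊔ B)
2. Hence d : (∀r.¬E ⊔ B): entailed.

Yes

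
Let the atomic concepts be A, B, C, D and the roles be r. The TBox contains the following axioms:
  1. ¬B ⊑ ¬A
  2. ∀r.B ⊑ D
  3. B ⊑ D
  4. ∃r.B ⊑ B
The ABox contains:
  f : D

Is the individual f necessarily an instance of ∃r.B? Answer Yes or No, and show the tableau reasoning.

No

1. f : ∃r.B?  L(f) = {D} ∪ {∀r.¬B}
   open: L(f) ⊇ {B, D, ∀r.¬B} — f ∉ ∃r.B possible
2. Hence f : ∃r.B: not entailed.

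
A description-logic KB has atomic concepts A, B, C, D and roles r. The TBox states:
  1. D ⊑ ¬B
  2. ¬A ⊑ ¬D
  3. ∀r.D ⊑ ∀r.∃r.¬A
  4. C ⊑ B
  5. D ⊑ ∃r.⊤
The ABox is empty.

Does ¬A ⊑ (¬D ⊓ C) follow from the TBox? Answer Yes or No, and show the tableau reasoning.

No

1. ¬A ⊑ (¬D ⊓ C)  ⇔  (¬A ⊓ (D ⊔ ¬C)) unsat w.r.t. T
   apply at x₀: ¬A⊑¬D
   open: L(x₀) ⊇ {¬A, ¬C, ¬D, ∃r.¬D} (+ ∃-successors)
2. Hence ¬A ⊑ (¬D ⊓ C): not entailed.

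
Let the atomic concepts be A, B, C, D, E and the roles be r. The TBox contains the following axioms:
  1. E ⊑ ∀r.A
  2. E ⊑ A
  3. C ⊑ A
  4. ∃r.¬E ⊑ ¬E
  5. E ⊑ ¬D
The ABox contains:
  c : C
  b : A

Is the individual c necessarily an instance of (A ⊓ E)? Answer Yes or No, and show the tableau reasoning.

No

1. c : (A ⊓ E)?  L(c) = {C} ∪ {(¬A ⊔ ¬E)}
   apply at c: C⊑A
   open: L(c) ⊇ {A, C, ¬E} — c ∉ (A ⊓ E) possible
2. Hence c : (A ⊓ E): not entailed.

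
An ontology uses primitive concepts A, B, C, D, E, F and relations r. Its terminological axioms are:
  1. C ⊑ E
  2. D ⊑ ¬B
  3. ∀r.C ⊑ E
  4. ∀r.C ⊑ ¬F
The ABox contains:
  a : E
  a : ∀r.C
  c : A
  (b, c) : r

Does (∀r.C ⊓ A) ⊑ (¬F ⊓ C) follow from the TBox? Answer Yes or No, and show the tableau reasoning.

1. (∀r.C ⊓ A) ⊑ (¬F ⊓ C)  ⇔  ((∀r.C ⊓ A) ⊓ (F ⊔ ¬C)) unsat w.r.t. T
   apply at x₀: ∀r.C⊑E; ∀r.C⊑¬F
   open: L(x₀) ⊇ {A, E, ¬C, ¬D, ¬F, …}
2. Hence (∀r.C ⊓ A) ⊑ (¬F ⊓ C): not entailed.

No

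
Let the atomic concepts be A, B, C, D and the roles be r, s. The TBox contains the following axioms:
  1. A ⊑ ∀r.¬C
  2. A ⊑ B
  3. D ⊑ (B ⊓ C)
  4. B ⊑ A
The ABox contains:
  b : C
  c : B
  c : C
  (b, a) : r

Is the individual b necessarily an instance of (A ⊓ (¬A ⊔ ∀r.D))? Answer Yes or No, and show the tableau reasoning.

1. b : (A ⊓ (¬A ⊔ ∀r.D))?  L(b) = {C} ∪ {(¬A ⊔ (A ⊓ ∃r.¬D))}
   open: L(b) ⊇ {C, ¬A, ¬B, ¬D} — b ∉ (A ⊓ (¬A ⊔ ∀r.D)) possible
2. Hence b : (A ⊓ (¬A ⊔ ∀r.D)): not entailed.

No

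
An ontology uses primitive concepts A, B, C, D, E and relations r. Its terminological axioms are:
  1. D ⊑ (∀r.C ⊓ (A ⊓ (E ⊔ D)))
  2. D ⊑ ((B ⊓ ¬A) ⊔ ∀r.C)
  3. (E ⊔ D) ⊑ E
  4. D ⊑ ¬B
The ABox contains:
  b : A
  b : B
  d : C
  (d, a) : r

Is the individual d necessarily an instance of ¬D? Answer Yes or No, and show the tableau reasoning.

1. d : ¬D?  L(d) = {C} ∪ {D}
   apply at d: D⊑(∀r.C ⊓ (A ⊓ (E ⊔ D))); D⊑((B ⊓ ¬A) ⊔ ∀r.C); D⊑¬B
   open: L(d) ⊇ {A, C, D, E, ¬B, …} — d ∉ ¬D possible
2. Hence d : ¬D: not entailed.

No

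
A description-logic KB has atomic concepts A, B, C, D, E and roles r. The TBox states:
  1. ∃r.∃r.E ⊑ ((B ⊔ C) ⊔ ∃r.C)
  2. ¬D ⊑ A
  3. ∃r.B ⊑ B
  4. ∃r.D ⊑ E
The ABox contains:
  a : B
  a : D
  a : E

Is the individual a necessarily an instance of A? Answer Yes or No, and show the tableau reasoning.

No

1. a : A?  L(a) = {B, D, E} ∪ {¬A}
   open: L(a) ⊇ {B, D, E, ¬A, ∀r.∀r.¬E} — a ∉ A possible
2. Hence a : A: not entailed.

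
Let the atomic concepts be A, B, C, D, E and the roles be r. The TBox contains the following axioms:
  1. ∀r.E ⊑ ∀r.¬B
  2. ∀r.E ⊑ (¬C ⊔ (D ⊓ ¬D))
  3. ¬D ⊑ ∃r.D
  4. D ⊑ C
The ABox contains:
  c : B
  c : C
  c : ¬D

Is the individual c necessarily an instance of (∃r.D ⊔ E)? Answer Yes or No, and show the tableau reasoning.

Yes

1. c : (∃r.D ⊔ E)?  L(c) = {B, C, ¬D} ∪ {(∀r.¬D ⊓ ¬E)}
   clash {D, ¬D} at c — c ∈ (∃r.D ⊔ E)
2. Hence c : (∃r.D ⊔ E): entailed.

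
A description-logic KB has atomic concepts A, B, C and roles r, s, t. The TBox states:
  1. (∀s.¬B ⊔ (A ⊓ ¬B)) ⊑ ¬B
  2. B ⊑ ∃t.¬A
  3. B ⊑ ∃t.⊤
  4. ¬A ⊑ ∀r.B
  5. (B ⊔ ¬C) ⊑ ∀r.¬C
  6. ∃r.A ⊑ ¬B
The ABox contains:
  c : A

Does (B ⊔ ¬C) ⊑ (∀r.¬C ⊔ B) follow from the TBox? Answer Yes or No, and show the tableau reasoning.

Yes

1. (B ⊔ ¬C) ⊑ (∀r.¬C ⊔ B)  ⇔  ((B ⊔ ¬C) ⊓ (∃r.C ⊓ ¬B)) unsat w.r.t. T
   all branches close; clash {C, ¬C} at an ∃-successor
2. Hence (B ⊔ ¬C) ⊑ (∀r.¬C ⊔ B): entailed.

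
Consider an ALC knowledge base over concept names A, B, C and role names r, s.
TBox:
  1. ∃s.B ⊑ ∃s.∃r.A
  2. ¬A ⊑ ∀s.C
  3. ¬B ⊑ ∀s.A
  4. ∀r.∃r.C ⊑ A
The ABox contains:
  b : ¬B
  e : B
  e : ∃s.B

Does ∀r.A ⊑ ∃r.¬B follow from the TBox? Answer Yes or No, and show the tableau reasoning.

1. ∀r.A ⊑ ∃r.¬B  ⇔  (∀r.A ⊓ ∀r.B) unsat w.r.t. T
   open: L(x₀) ⊇ {A, B, ∀r.A, ∀r.B, ∀s.¬B}
2. Hence ∀r.A ⊑ ∃r.¬B: not entailed.

No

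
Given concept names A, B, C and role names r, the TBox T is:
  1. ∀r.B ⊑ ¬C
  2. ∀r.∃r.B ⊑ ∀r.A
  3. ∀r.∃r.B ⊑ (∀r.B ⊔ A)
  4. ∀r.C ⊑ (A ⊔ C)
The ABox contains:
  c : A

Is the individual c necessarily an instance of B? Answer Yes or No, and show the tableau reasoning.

No

1. c : B?  L(c) = {A} ∪ {¬B}
   open: L(c) ⊇ {A, ¬B, ∃r.¬B, ∃r.¬C, ∃r.∀r.¬B} (+ ∃-successors) — c ∉ B possible
2. Hence c : B: not entailed.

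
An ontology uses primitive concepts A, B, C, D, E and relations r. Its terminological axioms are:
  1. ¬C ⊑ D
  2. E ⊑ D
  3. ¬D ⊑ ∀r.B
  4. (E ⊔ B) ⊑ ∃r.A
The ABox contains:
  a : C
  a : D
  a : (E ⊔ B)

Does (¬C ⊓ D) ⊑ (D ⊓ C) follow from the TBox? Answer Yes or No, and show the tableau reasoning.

No

1. (¬C ⊓ D) ⊑ (D ⊓ C)  ⇔  ((¬C ⊓ D) ⊓ (¬D ⊔ ¬C)) unsat w.r.t. T
   open: L(x₀) ⊇ {D, ¬B, ¬C, ¬E}
2. Hence (¬C ⊓ D) ⊑ (D ⊓ C): not entailed.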